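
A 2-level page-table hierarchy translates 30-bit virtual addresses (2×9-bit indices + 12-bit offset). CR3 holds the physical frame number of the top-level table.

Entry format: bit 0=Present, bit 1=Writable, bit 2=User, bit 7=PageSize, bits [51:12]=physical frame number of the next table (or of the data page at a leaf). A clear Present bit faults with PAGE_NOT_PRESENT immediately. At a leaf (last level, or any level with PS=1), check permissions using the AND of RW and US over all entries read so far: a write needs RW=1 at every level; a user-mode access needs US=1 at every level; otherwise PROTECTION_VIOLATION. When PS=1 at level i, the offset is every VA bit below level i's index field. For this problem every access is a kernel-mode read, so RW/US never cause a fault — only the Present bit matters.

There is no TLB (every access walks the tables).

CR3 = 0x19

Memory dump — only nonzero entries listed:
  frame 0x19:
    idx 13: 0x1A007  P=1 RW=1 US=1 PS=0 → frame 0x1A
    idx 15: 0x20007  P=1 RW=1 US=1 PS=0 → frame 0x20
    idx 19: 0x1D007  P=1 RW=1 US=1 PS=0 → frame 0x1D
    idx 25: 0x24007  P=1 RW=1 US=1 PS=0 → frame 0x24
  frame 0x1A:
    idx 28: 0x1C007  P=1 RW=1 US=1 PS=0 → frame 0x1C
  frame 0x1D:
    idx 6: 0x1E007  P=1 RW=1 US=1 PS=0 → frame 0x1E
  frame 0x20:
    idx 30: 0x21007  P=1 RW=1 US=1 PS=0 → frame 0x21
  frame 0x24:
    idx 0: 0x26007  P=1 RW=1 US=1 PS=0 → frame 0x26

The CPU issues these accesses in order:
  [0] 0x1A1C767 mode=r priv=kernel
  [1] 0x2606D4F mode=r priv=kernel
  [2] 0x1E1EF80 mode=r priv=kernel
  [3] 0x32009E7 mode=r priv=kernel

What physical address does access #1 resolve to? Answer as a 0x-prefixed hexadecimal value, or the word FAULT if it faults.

Per-access translation:
#0 VA=0x1A1C767 (r,kernel):
  lvl0: tbl 0x19, slot 13 ⇒ 0x1A007 (P1/RW1/US1/PS0)
  lvl1: tbl 0x1A, slot 28 ⇒ 0x1C007 (P1/RW1/US1/PS0)
  ⇒ phys 0x1C767  [2 reads]
#1 VA=0x2606D4F (r,kernel):
  lvl0: tbl 0x19, slot 19 ⇒ 0x1D007 (P1/RW1/US1/PS0)
  lvl1: tbl 0x1D, slot 6 ⇒ 0x1E007 (P1/RW1/US1/PS0)
  ⇒ phys 0x1ED4F  [2 reads]
#2 VA=0x1E1EF80 (r,kernel):
  lvl0: tbl 0x19, slot 15 ⇒ 0x20007 (P1/RW1/US1/PS0)
  lvl1: tbl 0x20, slot 30 ⇒ 0x21007 (P1/RW1/US1/PS0)
  ⇒ phys 0x21F80  [2 reads]
#3 VA=0x32009E7 (r,kernel):
  lvl0: tbl 0x19, slot 25 ⇒ 0x24007 (P1/RW1/US1/PS0)
  lvl1: tbl 0x24, slot 0 ⇒ 0x26007 (P1/RW1/US1/PS0)
  ⇒ phys 0x269E7  [2 reads]

Access #1 PA: 0x1ED4F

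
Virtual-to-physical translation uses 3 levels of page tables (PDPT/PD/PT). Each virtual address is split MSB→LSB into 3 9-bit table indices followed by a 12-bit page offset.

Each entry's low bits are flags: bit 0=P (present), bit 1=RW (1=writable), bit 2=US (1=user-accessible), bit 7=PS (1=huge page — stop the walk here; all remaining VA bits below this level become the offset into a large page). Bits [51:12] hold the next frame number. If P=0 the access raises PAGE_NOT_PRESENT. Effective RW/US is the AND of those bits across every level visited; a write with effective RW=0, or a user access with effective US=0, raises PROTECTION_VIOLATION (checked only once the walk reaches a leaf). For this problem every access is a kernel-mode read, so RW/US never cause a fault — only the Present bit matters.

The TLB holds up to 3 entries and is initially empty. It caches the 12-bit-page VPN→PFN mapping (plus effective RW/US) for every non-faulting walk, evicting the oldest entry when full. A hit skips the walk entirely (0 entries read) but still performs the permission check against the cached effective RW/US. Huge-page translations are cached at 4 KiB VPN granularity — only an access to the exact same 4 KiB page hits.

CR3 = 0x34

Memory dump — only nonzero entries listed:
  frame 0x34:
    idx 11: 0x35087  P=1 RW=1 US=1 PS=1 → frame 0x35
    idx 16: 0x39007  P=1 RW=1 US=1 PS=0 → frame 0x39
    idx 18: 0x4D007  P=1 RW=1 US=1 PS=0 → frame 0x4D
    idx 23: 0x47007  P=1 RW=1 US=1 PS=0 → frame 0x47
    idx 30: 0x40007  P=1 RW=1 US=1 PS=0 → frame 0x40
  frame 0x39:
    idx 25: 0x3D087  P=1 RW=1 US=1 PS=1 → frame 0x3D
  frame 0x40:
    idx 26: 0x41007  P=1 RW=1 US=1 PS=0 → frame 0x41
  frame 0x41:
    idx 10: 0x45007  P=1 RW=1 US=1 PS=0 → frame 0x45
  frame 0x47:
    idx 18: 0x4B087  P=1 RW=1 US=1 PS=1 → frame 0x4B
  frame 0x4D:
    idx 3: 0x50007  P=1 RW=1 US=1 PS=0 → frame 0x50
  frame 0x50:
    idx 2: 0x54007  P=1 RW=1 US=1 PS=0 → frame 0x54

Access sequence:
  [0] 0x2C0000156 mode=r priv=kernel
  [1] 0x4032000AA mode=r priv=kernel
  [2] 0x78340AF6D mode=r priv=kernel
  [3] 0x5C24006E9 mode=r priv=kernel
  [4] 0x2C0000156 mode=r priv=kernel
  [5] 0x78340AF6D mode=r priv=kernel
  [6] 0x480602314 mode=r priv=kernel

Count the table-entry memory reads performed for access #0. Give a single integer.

Per-access translation:
#0 VA=0x2C0000156 (r,kernel):
  lvl0: tbl 0x34, slot 11 ⇒ 0x35087 (P1/RW1/US1/PS1)
  ✓ 0x35156 (huge @L0)  — 1 lookups
#1 VA=0x4032000AA (r,kernel):
  lvl0: tbl 0x34, slot 16 ⇒ 0x39007 (P1/RW1/US1/PS0)
  lvl1: tbl 0x39, slot 25 ⇒ 0x3D087 (P1/RW1/US1/PS1)
  ✓ 0x3D0AA (huge @L1)  — 2 lookups
#2 VA=0x78340AF6D (r,kernel):
  lvl0: tbl 0x34, slot 30 ⇒ 0x40007 (P1/RW1/US1/PS0)
  lvl1: tbl 0x40, slot 26 ⇒ 0x41007 (P1/RW1/US1/PS0)
  lvl2: tbl 0x41, slot 10 ⇒ 0x45007 (P1/RW1/US1/PS0)
  ✓ 0x45F6D  — 3 lookups
#3 VA=0x5C24006E9 (r,kernel):
  lvl0: tbl 0x34, slot 23 ⇒ 0x47007 (P1/RW1/US1/PS0)
  lvl1: tbl 0x47, slot 18 ⇒ 0x4B087 (P1/RW1/US1/PS1)
  ✓ 0x4B6E9 (huge @L1)  — 2 lookups
#4 VA=0x2C0000156 (r,kernel):
  lvl0: tbl 0x34, slot 11 ⇒ 0x35087 (P1/RW1/US1/PS1)
  ✓ 0x35156 (huge @L0)  — 1 lookups
#5 VA=0x78340AF6D (r,kernel):
  TLB hit vpn=0x78340A → PA=0x45F6D
#6 VA=0x480602314 (r,kernel):
  lvl0: tbl 0x34, slot 18 ⇒ 0x4D007 (P1/RW1/US1/PS0)
  lvl1: tbl 0x4D, slot 3 ⇒ 0x50007 (P1/RW1/US1/PS0)
  lvl2: tbl 0x50, slot 2 ⇒ 0x54007 (P1/RW1/US1/PS0)
  ✓ 0x54314  — 3 lookups

Entries read for #0: 1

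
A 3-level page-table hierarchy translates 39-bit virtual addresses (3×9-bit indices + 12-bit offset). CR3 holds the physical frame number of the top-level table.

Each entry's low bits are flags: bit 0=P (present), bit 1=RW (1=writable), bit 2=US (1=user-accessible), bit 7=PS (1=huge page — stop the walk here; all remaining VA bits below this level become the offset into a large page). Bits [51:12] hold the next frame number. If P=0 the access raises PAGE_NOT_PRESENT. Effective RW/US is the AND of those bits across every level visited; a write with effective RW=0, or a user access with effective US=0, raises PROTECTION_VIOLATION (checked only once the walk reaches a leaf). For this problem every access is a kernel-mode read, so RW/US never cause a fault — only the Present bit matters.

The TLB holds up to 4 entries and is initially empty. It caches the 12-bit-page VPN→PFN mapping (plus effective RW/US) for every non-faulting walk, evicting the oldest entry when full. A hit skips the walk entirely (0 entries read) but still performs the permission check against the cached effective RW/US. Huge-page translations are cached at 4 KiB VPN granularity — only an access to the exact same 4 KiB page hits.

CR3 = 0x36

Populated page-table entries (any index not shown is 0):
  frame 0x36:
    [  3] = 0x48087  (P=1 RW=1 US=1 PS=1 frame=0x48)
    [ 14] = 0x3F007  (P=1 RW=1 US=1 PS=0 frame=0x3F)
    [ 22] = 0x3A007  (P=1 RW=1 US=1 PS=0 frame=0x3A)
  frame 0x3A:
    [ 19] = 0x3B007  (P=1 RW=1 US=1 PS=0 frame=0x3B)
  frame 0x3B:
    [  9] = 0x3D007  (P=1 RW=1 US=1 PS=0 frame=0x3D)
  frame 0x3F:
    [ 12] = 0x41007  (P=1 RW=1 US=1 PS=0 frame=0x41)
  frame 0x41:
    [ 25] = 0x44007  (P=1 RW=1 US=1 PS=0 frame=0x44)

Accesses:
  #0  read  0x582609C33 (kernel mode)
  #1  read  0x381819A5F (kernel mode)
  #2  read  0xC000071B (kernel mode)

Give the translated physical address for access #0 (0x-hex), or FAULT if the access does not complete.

Trace:
#0 VA=0x582609C33 (r,kernel):
  L0 @0x36[22] → 0x3A007  P=1,RW=1,US=1,PS=0
  L1 @0x3A[19] → 0x3B007  P=1,RW=1,US=1,PS=0
  L2 @0x3B[9] → 0x3D007  P=1,RW=1,US=1,PS=0
  ✓ 0x3DC33  — 3 lookups
#1 VA=0x381819A5F (r,kernel):
  L0 @0x36[14] → 0x3F007  P=1,RW=1,US=1,PS=0
  L1 @0x3F[12] → 0x41007  P=1,RW=1,US=1,PS=0
  L2 @0x41[25] → 0x44007  P=1,RW=1,US=1,PS=0
  ✓ 0x44A5F  — 3 lookups
#2 VA=0xC000071B (r,kernel):
  L0 @0x36[3] → 0x48087  P=1,RW=1,US=1,PS=1
  ✓ 0x4871B (huge @L0)  — 1 lookups

Access #0 PA: 0x3DC33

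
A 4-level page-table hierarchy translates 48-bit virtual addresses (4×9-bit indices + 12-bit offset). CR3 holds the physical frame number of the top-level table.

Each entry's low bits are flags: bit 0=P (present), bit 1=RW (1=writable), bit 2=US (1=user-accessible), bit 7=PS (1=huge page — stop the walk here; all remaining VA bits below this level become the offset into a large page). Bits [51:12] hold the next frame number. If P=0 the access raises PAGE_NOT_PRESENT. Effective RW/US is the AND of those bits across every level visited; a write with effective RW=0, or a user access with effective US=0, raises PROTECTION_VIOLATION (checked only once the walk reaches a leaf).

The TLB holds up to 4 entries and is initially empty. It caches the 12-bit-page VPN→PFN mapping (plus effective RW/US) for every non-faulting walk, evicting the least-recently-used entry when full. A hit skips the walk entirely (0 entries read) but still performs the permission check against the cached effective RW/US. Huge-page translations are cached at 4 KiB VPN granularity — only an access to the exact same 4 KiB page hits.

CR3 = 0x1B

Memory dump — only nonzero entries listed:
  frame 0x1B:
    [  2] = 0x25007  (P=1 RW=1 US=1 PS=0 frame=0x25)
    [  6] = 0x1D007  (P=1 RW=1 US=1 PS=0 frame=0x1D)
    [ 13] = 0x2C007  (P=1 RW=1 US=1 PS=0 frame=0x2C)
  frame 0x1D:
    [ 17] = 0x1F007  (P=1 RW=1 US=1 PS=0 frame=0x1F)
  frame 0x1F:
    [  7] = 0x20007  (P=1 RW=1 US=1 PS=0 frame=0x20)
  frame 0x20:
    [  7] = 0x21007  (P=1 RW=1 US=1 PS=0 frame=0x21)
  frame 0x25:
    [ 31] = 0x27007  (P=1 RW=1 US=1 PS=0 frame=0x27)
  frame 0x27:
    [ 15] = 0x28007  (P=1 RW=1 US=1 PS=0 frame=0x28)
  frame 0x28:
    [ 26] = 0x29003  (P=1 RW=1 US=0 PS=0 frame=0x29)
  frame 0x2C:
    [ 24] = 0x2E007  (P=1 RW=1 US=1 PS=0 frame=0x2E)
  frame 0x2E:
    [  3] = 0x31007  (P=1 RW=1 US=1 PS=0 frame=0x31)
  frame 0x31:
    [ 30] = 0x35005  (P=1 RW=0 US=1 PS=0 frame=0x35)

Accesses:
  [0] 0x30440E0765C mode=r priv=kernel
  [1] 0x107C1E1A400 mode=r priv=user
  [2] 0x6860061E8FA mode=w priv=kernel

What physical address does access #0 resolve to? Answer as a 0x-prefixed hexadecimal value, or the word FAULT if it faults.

Per-access translation:
#0 VA=0x30440E0765C (r,kernel):
  [0] read 0x1B idx=6: raw=0x1D007 flags P=1 W=1 U=1 S=0
  [1] read 0x1D idx=17: raw=0x1F007 flags P=1 W=1 U=1 S=0
  [2] read 0x1F idx=7: raw=0x20007 flags P=1 W=1 U=1 S=0
  [3] read 0x20 idx=7: raw=0x21007 flags P=1 W=1 U=1 S=0
  ✓ 0x2165C  — 4 lookups
#1 VA=0x107C1E1A400 (r,user):
  [0] read 0x1B idx=2: raw=0x25007 flags P=1 W=1 U=1 S=0
  [1] read 0x25 idx=31: raw=0x27007 flags P=1 W=1 U=1 S=0
  [2] read 0x27 idx=15: raw=0x28007 flags P=1 W=1 U=1 S=0
  [3] read 0x28 idx=26: raw=0x29003 flags P=1 W=1 U=0 S=0
  ⇒ fault: PROTECTION_VIOLATION  — 4 lookups
#2 VA=0x6860061E8FA (w,kernel):
  [0] read 0x1B idx=13: raw=0x2C007 flags P=1 W=1 U=1 S=0
  [1] read 0x2C idx=24: raw=0x2E007 flags P=1 W=1 U=1 S=0
  [2] read 0x2E idx=3: raw=0x31007 flags P=1 W=1 U=1 S=0
  [3] read 0x31 idx=30: raw=0x35005 flags P=1 W=0 U=1 S=0
  ⇒ fault: PROTECTION_VIOLATION  — 4 lookups

Access #0 PA: 0x2165C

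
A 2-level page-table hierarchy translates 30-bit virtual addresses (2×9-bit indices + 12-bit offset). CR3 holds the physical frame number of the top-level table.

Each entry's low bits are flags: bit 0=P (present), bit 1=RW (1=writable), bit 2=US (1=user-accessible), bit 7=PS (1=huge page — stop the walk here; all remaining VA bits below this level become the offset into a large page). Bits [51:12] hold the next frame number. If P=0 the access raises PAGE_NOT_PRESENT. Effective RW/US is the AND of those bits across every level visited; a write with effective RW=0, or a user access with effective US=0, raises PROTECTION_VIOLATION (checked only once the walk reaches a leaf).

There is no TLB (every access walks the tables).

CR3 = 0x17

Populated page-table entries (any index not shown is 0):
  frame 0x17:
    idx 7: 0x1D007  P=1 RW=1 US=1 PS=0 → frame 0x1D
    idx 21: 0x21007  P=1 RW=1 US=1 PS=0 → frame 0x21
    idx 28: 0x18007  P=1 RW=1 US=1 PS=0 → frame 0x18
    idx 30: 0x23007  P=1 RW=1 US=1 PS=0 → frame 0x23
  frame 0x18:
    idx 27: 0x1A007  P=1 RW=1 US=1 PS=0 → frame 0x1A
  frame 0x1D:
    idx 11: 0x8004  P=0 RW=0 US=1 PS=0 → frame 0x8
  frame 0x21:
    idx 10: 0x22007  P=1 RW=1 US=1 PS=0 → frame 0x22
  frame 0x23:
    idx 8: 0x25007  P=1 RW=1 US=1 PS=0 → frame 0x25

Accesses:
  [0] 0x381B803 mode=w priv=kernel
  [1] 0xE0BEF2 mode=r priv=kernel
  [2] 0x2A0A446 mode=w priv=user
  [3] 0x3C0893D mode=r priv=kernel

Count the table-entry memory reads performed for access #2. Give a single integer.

Per-access translation:
#0 VA=0x381B803 (w,kernel):
  L0 @0x17[28] → 0x18007  P=1,RW=1,US=1,PS=0
  L1 @0x18[27] → 0x1A007  P=1,RW=1,US=1,PS=0
  → PA=0x1A803  (2 entries read)
#1 VA=0xE0BEF2 (r,kernel):
  L0 @0x17[7] → 0x1D007  P=1,RW=1,US=1,PS=0
  L1 @0x1D[11] → 0x8004  P=0,RW=0,US=1,PS=0
  ⇒ fault: PAGE_NOT_PRESENT  — 2 lookups
#2 VA=0x2A0A446 (w,user):
  L0 @0x17[21] → 0x21007  P=1,RW=1,US=1,PS=0
  L1 @0x21[10] → 0x22007  P=1,RW=1,US=1,PS=0
  → PA=0x22446  (2 entries read)
#3 VA=0x3C0893D (r,kernel):
  L0 @0x17[30] → 0x23007  P=1,RW=1,US=1,PS=0
  L1 @0x23[8] → 0x25007  P=1,RW=1,US=1,PS=0
  → PA=0x2593D  (2 entries read)

Entries read for #2: 2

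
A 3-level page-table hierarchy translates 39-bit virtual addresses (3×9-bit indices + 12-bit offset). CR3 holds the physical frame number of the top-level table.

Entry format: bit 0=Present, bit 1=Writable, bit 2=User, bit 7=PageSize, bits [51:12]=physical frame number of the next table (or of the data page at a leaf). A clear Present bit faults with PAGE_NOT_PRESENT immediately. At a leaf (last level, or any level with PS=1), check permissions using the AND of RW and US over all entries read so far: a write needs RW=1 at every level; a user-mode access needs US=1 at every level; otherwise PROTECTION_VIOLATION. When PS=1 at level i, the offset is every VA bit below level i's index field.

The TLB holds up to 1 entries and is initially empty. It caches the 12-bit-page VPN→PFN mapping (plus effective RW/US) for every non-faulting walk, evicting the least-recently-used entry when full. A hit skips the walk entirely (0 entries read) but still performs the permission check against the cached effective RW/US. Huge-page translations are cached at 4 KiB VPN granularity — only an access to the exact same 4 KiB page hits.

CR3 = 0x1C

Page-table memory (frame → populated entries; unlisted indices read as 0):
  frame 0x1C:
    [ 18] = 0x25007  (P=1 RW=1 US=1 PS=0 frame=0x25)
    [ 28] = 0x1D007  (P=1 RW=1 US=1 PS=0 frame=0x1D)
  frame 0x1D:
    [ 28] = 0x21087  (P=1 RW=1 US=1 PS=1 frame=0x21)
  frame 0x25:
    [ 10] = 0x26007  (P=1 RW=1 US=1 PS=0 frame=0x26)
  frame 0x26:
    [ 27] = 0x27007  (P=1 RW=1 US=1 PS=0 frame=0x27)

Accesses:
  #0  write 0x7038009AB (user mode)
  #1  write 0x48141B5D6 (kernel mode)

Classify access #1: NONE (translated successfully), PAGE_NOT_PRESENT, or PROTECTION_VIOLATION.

Trace:
#0 VA=0x7038009AB (w,user):
  L0 @0x1C[28] → 0x1D007  P=1,RW=1,US=1,PS=0
  L1 @0x1D[28] → 0x21087  P=1,RW=1,US=1,PS=1
  ⇒ phys 0x219AB (huge @L1)  [2 reads]
#1 VA=0x48141B5D6 (w,kernel):
  L0 @0x1C[18] → 0x25007  P=1,RW=1,US=1,PS=0
  L1 @0x25[10] → 0x26007  P=1,RW=1,US=1,PS=0
  L2 @0x26[27] → 0x27007  P=1,RW=1,US=1,PS=0
  ⇒ phys 0x275D6  [3 reads]

Access #1 fault: NONE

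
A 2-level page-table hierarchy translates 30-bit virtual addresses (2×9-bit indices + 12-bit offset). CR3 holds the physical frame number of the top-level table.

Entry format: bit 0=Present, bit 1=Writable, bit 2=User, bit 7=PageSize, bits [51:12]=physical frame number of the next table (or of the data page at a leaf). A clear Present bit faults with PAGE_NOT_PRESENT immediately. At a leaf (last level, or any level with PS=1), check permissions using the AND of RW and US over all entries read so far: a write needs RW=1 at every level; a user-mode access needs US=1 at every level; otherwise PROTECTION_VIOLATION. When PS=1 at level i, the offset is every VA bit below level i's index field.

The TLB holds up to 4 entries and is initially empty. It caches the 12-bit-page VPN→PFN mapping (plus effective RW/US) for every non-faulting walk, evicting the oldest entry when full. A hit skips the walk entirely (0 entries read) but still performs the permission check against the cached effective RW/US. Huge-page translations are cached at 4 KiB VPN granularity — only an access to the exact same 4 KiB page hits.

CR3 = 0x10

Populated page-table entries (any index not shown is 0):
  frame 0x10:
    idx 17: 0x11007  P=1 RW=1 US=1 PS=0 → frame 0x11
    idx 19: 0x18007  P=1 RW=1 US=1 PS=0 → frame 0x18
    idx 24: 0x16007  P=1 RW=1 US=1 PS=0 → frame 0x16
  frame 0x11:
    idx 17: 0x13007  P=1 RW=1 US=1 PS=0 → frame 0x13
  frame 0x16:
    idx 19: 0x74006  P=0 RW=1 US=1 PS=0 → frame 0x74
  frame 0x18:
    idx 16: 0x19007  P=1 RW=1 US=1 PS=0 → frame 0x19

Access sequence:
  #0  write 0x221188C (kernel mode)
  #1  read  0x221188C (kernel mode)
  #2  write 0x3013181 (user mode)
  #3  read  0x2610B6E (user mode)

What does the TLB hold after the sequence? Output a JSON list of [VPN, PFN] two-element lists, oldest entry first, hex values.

Walk each access:
#0 VA=0x221188C (w,kernel):
  L0: frame=0x10 idx=17 entry=0x11007 [P=1 RW=1 US=1 PS=0]
  L1: frame=0x11 idx=17 entry=0x13007 [P=1 RW=1 US=1 PS=0]
  → PA=0x1388C  (2 entries read)
#1 VA=0x221188C (r,kernel):
  TLB hit vpn=0x2211 → PA=0x1388C
#2 VA=0x3013181 (w,user):
  L0: frame=0x10 idx=24 entry=0x16007 [P=1 RW=1 US=1 PS=0]
  L1: frame=0x16 idx=19 entry=0x74006 [P=0 RW=1 US=1 PS=0]
  ✗ PAGE_NOT_PRESENT  [2 reads]
#3 VA=0x2610B6E (r,user):
  L0: frame=0x10 idx=19 entry=0x18007 [P=1 RW=1 US=1 PS=0]
  L1: frame=0x18 idx=16 entry=0x19007 [P=1 RW=1 US=1 PS=0]
  → PA=0x19B6E  (2 entries read)

TLB: [["0x2211", "0x13"], ["0x2610", "0x19"]]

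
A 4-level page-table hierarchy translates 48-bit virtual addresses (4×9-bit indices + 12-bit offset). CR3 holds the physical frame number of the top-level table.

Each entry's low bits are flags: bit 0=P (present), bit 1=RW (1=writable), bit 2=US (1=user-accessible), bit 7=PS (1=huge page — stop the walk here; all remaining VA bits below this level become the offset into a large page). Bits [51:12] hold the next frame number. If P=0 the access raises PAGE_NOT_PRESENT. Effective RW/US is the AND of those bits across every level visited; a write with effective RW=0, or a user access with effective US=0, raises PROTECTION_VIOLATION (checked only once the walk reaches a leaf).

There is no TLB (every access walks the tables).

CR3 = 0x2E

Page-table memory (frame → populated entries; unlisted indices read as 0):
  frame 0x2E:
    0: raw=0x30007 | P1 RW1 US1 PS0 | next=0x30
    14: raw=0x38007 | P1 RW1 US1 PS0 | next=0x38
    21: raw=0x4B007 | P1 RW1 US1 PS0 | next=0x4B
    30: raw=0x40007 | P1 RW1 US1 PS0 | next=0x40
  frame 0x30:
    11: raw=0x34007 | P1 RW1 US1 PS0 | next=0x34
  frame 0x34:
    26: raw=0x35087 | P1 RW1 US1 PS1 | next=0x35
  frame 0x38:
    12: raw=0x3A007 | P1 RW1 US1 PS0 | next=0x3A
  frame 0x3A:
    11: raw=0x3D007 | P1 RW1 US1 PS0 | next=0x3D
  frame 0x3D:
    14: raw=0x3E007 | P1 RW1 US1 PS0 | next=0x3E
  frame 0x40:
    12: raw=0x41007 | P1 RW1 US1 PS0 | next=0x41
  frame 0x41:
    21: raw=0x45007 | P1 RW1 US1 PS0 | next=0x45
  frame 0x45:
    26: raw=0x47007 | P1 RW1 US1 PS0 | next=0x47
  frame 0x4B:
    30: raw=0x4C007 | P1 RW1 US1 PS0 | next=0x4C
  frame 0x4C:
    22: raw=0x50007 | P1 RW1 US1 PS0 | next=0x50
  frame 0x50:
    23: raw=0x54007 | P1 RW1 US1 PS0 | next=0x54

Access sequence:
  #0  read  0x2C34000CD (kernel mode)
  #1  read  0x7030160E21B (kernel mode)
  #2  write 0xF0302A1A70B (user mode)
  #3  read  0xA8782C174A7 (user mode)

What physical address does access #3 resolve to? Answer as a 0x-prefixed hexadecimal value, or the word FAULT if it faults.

Trace:
#0 VA=0x2C34000CD (r,kernel):
  lvl0: tbl 0x2E, slot 0 ⇒ 0x30007 (P1/RW1/US1/PS0)
  lvl1: tbl 0x30, slot 11 ⇒ 0x34007 (P1/RW1/US1/PS0)
  lvl2: tbl 0x34, slot 26 ⇒ 0x35087 (P1/RW1/US1/PS1)
  → PA=0x350CD (huge @L2)  (3 entries read)
#1 VA=0x7030160E21B (r,kernel):
  lvl0: tbl 0x2E, slot 14 ⇒ 0x38007 (P1/RW1/US1/PS0)
  lvl1: tbl 0x38, slot 12 ⇒ 0x3A007 (P1/RW1/US1/PS0)
  lvl2: tbl 0x3A, slot 11 ⇒ 0x3D007 (P1/RW1/US1/PS0)
  lvl3: tbl 0x3D, slot 14 ⇒ 0x3E007 (P1/RW1/US1/PS0)
  → PA=0x3E21B  (4 entries read)
#2 VA=0xF0302A1A70B (w,user):
  lvl0: tbl 0x2E, slot 30 ⇒ 0x40007 (P1/RW1/US1/PS0)
  lvl1: tbl 0x40, slot 12 ⇒ 0x41007 (P1/RW1/US1/PS0)
  lvl2: tbl 0x41, slot 21 ⇒ 0x45007 (P1/RW1/US1/PS0)
  lvl3: tbl 0x45, slot 26 ⇒ 0x47007 (P1/RW1/US1/PS0)
  → PA=0x4770B  (4 entries read)
#3 VA=0xA8782C174A7 (r,user):
  lvl0: tbl 0x2E, slot 21 ⇒ 0x4B007 (P1/RW1/US1/PS0)
  lvl1: tbl 0x4B, slot 30 ⇒ 0x4C007 (P1/RW1/US1/PS0)
  lvl2: tbl 0x4C, slot 22 ⇒ 0x50007 (P1/RW1/US1/PS0)
  lvl3: tbl 0x50, slot 23 ⇒ 0x54007 (P1/RW1/US1/PS0)
  → PA=0x544A7  (4 entries read)

Access #3 PA: 0x544A7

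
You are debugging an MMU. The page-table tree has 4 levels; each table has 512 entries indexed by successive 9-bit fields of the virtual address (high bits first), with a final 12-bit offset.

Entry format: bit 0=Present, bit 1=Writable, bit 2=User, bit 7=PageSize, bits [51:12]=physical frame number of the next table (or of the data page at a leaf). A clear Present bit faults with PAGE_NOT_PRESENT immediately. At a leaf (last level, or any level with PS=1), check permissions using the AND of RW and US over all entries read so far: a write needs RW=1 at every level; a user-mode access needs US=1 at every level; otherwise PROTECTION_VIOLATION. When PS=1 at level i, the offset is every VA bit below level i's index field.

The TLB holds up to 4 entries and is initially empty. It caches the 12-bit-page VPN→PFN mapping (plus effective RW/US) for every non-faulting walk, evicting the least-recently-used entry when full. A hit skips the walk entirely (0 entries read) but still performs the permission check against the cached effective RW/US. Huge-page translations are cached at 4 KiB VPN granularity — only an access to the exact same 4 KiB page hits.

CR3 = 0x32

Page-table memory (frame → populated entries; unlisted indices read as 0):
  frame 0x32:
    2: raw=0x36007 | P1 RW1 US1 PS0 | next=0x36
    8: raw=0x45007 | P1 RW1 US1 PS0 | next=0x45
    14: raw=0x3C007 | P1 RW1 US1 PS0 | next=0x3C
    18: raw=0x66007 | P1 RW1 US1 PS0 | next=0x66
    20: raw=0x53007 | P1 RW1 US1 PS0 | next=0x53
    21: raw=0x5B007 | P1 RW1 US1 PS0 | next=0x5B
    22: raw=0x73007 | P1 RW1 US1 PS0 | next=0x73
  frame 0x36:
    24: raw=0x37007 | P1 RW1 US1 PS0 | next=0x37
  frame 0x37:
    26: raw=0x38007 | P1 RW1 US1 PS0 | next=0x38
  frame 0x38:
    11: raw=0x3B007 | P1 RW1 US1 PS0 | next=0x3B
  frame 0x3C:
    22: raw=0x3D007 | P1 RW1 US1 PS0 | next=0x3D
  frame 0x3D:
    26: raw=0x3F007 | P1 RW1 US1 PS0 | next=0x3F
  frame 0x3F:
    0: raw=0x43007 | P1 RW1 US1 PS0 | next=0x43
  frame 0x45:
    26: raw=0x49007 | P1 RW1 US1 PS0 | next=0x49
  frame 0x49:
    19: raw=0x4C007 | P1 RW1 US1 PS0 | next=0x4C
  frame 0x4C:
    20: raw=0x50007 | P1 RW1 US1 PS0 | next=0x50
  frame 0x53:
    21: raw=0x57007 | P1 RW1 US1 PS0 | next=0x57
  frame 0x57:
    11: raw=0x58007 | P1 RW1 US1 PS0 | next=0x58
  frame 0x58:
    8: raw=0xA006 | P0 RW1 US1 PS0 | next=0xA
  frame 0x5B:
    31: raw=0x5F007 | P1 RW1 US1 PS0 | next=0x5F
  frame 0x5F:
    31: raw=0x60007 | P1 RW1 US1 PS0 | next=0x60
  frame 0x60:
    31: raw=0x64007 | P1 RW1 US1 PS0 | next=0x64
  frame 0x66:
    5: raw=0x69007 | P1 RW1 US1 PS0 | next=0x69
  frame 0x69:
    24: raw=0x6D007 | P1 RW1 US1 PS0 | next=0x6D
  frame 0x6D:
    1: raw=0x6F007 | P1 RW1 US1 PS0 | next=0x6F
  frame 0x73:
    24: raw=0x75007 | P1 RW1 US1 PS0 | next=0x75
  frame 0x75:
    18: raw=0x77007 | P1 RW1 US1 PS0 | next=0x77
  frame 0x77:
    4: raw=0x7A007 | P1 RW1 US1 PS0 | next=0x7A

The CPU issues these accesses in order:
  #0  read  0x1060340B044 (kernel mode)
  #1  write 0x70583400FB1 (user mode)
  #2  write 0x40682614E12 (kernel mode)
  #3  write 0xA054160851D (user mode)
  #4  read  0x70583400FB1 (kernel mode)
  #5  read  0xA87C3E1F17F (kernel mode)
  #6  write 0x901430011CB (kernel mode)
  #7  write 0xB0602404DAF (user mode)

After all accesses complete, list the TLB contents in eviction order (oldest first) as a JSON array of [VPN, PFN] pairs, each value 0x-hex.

Per-access translation:
#0 VA=0x1060340B044 (r,kernel):
  L0 @0x32[2] → 0x36007  P=1,RW=1,US=1,PS=0
  L1 @0x36[24] → 0x37007  P=1,RW=1,US=1,PS=0
  L2 @0x37[26] → 0x38007  P=1,RW=1,US=1,PS=0
  L3 @0x38[11] → 0x3B007  P=1,RW=1,US=1,PS=0
  ⇒ phys 0x3B044  [4 reads]
#1 VA=0x70583400FB1 (w,user):
  L0 @0x32[14] → 0x3C007  P=1,RW=1,US=1,PS=0
  L1 @0x3C[22] → 0x3D007  P=1,RW=1,US=1,PS=0
  L2 @0x3D[26] → 0x3F007  P=1,RW=1,US=1,PS=0
  L3 @0x3F[0] → 0x43007  P=1,RW=1,US=1,PS=0
  ⇒ phys 0x43FB1  [4 reads]
#2 VA=0x40682614E12 (w,kernel):
  L0 @0x32[8] → 0x45007  P=1,RW=1,US=1,PS=0
  L1 @0x45[26] → 0x49007  P=1,RW=1,US=1,PS=0
  L2 @0x49[19] → 0x4C007  P=1,RW=1,US=1,PS=0
  L3 @0x4C[20] → 0x50007  P=1,RW=1,US=1,PS=0
  ⇒ phys 0x50E12  [4 reads]
#3 VA=0xA054160851D (w,user):
  L0 @0x32[20] → 0x53007  P=1,RW=1,US=1,PS=0
  L1 @0x53[21] → 0x57007  P=1,RW=1,US=1,PS=0
  L2 @0x57[11] → 0x58007  P=1,RW=1,US=1,PS=0
  L3 @0x58[8] → 0xA006  P=0,RW=1,US=1,PS=0
  ✗ PAGE_NOT_PRESENT  [4 reads]
#4 VA=0x70583400FB1 (r,kernel):
  TLB hit vpn=0x70583400 → PA=0x43FB1
#5 VA=0xA87C3E1F17F (r,kernel):
  L0 @0x32[21] → 0x5B007  P=1,RW=1,US=1,PS=0
  L1 @0x5B[31] → 0x5F007  P=1,RW=1,US=1,PS=0
  L2 @0x5F[31] → 0x60007  P=1,RW=1,US=1,PS=0
  L3 @0x60[31] → 0x64007  P=1,RW=1,US=1,PS=0
  ⇒ phys 0x6417F  [4 reads]
#6 VA=0x901430011CB (w,kernel):
  L0 @0x32[18] → 0x66007  P=1,RW=1,US=1,PS=0
  L1 @0x66[5] → 0x69007  P=1,RW=1,US=1,PS=0
  L2 @0x69[24] → 0x6D007  P=1,RW=1,US=1,PS=0
  L3 @0x6D[1] → 0x6F007  P=1,RW=1,US=1,PS=0
  ⇒ phys 0x6F1CB  [4 reads]
#7 VA=0xB0602404DAF (w,user):
  L0 @0x32[22] → 0x73007  P=1,RW=1,US=1,PS=0
  L1 @0x73[24] → 0x75007  P=1,RW=1,US=1,PS=0
  L2 @0x75[18] → 0x77007  P=1,RW=1,US=1,PS=0
  L3 @0x77[4] → 0x7A007  P=1,RW=1,US=1,PS=0
  ⇒ phys 0x7ADAF  [4 reads]

TLB: [["0x70583400", "0x43"], ["0xA87C3E1F", "0x64"], ["0x90143001", "0x6F"], ["0xB0602404", "0x7A"]]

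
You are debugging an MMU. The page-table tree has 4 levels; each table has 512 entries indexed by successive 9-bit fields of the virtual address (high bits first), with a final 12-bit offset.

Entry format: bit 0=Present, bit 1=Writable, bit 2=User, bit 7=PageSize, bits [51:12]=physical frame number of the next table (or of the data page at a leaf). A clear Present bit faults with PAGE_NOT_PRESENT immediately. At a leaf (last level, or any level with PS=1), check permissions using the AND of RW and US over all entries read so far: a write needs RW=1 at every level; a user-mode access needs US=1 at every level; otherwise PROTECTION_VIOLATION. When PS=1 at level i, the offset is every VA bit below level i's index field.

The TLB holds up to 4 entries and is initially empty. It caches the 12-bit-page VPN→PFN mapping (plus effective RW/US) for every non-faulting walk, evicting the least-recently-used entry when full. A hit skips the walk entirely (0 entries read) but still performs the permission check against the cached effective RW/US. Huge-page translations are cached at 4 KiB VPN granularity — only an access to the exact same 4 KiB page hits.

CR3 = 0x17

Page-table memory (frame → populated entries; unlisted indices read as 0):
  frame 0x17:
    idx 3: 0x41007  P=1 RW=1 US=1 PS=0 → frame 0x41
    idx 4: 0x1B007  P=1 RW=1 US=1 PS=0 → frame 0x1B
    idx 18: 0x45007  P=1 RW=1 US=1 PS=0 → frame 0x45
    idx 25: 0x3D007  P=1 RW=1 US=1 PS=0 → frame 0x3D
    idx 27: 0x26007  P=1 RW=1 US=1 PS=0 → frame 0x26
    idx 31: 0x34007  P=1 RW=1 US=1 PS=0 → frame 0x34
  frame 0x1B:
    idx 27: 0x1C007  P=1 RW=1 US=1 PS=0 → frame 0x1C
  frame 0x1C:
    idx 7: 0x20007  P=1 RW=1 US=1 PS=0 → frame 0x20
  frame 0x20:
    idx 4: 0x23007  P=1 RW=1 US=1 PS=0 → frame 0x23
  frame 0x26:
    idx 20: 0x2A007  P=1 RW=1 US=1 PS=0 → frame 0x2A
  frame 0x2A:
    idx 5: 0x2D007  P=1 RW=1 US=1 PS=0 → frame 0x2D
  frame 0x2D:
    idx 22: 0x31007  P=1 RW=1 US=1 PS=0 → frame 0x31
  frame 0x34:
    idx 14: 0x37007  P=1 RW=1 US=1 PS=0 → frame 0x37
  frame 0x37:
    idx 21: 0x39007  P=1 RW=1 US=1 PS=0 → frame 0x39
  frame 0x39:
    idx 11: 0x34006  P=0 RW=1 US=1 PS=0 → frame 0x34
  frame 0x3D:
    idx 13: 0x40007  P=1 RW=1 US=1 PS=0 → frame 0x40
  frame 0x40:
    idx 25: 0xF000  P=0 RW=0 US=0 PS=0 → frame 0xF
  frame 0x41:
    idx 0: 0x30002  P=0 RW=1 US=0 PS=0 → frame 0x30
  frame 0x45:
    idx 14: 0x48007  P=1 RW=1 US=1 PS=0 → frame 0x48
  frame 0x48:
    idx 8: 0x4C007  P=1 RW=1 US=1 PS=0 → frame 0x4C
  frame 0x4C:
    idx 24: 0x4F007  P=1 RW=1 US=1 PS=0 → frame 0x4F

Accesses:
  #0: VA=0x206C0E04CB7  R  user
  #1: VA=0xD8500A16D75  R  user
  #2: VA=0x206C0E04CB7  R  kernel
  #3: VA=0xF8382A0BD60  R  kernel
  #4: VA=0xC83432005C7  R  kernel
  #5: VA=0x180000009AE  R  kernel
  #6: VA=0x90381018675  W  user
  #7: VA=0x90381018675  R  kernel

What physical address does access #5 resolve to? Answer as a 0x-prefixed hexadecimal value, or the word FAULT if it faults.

Walk each access:
#0 VA=0x206C0E04CB7 (r,user):
  lvl0: tbl 0x17, slot 4 ⇒ 0x1B007 (P1/RW1/US1/PS0)
  lvl1: tbl 0x1B, slot 27 ⇒ 0x1C007 (P1/RW1/US1/PS0)
  lvl2: tbl 0x1C, slot 7 ⇒ 0x20007 (P1/RW1/US1/PS0)
  lvl3: tbl 0x20, slot 4 ⇒ 0x23007 (P1/RW1/US1/PS0)
  ⇒ phys 0x23CB7  [4 reads]
#1 VA=0xD8500A16D75 (r,user):
  lvl0: tbl 0x17, slot 27 ⇒ 0x26007 (P1/RW1/US1/PS0)
  lvl1: tbl 0x26, slot 20 ⇒ 0x2A007 (P1/RW1/US1/PS0)
  lvl2: tbl 0x2A, slot 5 ⇒ 0x2D007 (P1/RW1/US1/PS0)
  lvl3: tbl 0x2D, slot 22 ⇒ 0x31007 (P1/RW1/US1/PS0)
  ⇒ phys 0x31D75  [4 reads]
#2 VA=0x206C0E04CB7 (r,kernel):
  TLB hit vpn=0x206C0E04 → PA=0x23CB7
#3 VA=0xF8382A0BD60 (r,kernel):
  lvl0: tbl 0x17, slot 31 ⇒ 0x34007 (P1/RW1/US1/PS0)
  lvl1: tbl 0x34, slot 14 ⇒ 0x37007 (P1/RW1/US1/PS0)
  lvl2: tbl 0x37, slot 21 ⇒ 0x39007 (P1/RW1/US1/PS0)
  lvl3: tbl 0x39, slot 11 ⇒ 0x34006 (P0/RW1/US1/PS0)
  → PAGE_NOT_PRESENT  (4 entries read)
#4 VA=0xC83432005C7 (r,kernel):
  lvl0: tbl 0x17, slot 25 ⇒ 0x3D007 (P1/RW1/US1/PS0)
  lvl1: tbl 0x3D, slot 13 ⇒ 0x40007 (P1/RW1/US1/PS0)
  lvl2: tbl 0x40, slot 25 ⇒ 0xF000 (P0/RW0/US0/PS0)
  → PAGE_NOT_PRESENT  (3 entries read)
#5 VA=0x180000009AE (r,kernel):
  lvl0: tbl 0x17, slot 3 ⇒ 0x41007 (P1/RW1/US1/PS0)
  lvl1: tbl 0x41, slot 0 ⇒ 0x30002 (P0/RW1/US0/PS0)
  → PAGE_NOT_PRESENT  (2 entries read)
#6 VA=0x90381018675 (w,user):
  lvl0: tbl 0x17, slot 18 ⇒ 0x45007 (P1/RW1/US1/PS0)
  lvl1: tbl 0x45, slot 14 ⇒ 0x48007 (P1/RW1/US1/PS0)
  lvl2: tbl 0x48, slot 8 ⇒ 0x4C007 (P1/RW1/US1/PS0)
  lvl3: tbl 0x4C, slot 24 ⇒ 0x4F007 (P1/RW1/US1/PS0)
  ⇒ phys 0x4F675  [4 reads]
#7 VA=0x90381018675 (r,kernel):
  TLB hit vpn=0x90381018 → PA=0x4F675

Access #5 PA: FAULT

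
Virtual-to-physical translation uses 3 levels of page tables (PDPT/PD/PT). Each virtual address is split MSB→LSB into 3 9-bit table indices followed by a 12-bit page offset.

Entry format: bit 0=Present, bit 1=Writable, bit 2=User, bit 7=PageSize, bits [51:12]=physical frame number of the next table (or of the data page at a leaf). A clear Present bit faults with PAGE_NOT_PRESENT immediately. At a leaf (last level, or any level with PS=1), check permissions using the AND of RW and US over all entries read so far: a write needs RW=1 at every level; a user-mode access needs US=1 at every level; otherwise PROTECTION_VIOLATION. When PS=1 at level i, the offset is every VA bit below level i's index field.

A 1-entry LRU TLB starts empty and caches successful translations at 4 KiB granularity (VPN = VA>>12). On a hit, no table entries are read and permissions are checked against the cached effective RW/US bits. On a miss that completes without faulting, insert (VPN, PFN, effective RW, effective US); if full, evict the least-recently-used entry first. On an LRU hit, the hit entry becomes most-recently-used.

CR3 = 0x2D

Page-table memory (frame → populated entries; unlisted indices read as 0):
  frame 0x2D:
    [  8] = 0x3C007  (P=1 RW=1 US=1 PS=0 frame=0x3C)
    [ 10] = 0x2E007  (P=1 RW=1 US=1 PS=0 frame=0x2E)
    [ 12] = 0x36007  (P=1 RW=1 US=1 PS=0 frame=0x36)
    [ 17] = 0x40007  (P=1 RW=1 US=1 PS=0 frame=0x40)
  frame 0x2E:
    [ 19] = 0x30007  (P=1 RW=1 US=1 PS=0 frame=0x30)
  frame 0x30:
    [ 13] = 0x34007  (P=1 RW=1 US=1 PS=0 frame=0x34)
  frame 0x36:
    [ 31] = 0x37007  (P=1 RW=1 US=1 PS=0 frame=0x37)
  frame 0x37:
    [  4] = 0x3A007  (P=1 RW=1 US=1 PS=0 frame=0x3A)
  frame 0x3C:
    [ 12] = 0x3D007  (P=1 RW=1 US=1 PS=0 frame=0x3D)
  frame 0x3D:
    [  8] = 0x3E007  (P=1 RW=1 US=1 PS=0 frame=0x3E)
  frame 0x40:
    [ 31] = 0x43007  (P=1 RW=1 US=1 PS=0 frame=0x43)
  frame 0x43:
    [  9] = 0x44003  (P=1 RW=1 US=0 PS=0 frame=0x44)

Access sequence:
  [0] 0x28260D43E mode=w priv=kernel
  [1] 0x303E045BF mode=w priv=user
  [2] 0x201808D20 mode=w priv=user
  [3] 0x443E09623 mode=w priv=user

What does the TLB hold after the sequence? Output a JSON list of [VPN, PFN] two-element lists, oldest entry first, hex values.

Per-access translation:
#0 VA=0x28260D43E (w,kernel):
  [0] read 0x2D idx=10: raw=0x2E007 flags P=1 W=1 U=1 S=0
  [1] read 0x2E idx=19: raw=0x30007 flags P=1 W=1 U=1 S=0
  [2] read 0x30 idx=13: raw=0x34007 flags P=1 W=1 U=1 S=0
  → PA=0x3443E  (3 entries read)
#1 VA=0x303E045BF (w,user):
  [0] read 0x2D idx=12: raw=0x36007 flags P=1 W=1 U=1 S=0
  [1] read 0x36 idx=31: raw=0x37007 flags P=1 W=1 U=1 S=0
  [2] read 0x37 idx=4: raw=0x3A007 flags P=1 W=1 U=1 S=0
  → PA=0x3A5BF  (3 entries read)
#2 VA=0x201808D20 (w,user):
  [0] read 0x2D idx=8: raw=0x3C007 flags P=1 W=1 U=1 S=0
  [1] read 0x3C idx=12: raw=0x3D007 flags P=1 W=1 U=1 S=0
  [2] read 0x3D idx=8: raw=0x3E007 flags P=1 W=1 U=1 S=0
  → PA=0x3ED20  (3 entries read)
#3 VA=0x443E09623 (w,user):
  [0] read 0x2D idx=17: raw=0x40007 flags P=1 W=1 U=1 S=0
  [1] read 0x40 idx=31: raw=0x43007 flags P=1 W=1 U=1 S=0
  [2] read 0x43 idx=9: raw=0x44003 flags P=1 W=1 U=0 S=0
  → PROTECTION_VIOLATION  (3 entries read)

TLB: [["0x201808", "0x3E"]]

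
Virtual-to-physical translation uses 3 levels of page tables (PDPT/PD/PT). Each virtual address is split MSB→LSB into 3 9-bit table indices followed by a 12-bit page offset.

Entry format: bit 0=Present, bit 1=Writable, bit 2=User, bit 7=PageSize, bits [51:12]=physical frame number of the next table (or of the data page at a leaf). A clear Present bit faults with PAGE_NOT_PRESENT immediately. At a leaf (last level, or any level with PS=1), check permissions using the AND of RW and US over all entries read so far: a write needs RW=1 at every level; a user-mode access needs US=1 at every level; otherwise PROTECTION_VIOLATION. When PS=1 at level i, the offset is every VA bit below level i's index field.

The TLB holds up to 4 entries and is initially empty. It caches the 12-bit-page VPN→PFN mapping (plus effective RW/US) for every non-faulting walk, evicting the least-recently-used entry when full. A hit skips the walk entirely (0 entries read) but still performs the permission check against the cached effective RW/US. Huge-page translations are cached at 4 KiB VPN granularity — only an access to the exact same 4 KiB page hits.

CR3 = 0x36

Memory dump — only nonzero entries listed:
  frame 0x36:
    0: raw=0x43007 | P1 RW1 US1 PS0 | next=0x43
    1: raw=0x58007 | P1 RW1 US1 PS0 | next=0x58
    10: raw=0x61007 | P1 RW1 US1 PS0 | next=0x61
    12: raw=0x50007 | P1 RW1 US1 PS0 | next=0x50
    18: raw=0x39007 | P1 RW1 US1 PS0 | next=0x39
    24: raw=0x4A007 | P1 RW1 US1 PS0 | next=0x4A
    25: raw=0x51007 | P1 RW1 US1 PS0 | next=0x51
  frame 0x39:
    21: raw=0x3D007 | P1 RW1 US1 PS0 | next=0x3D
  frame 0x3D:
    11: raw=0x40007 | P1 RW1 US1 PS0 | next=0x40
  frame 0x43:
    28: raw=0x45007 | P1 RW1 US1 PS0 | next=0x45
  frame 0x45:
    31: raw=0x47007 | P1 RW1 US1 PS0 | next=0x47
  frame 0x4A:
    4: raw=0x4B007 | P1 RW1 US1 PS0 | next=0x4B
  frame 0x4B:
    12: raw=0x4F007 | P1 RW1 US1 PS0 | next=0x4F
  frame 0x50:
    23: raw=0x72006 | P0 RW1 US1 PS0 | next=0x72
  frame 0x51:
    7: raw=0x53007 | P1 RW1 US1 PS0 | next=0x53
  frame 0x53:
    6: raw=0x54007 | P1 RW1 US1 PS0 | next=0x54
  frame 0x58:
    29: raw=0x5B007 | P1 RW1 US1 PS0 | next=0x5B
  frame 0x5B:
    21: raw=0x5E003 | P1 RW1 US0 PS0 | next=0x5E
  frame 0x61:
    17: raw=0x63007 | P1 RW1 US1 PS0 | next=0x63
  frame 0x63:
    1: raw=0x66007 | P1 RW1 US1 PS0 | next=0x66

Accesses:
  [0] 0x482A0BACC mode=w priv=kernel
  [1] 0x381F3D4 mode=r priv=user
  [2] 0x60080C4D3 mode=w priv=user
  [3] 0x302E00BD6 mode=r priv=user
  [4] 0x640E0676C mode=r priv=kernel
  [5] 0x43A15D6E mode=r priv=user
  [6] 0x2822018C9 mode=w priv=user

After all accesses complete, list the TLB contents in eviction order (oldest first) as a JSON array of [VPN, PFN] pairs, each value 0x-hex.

Per-access translation:
#0 VA=0x482A0BACC (w,kernel):
  L0: frame=0x36 idx=18 entry=0x39007 [P=1 RW=1 US=1 PS=0]
  L1: frame=0x39 idx=21 entry=0x3D007 [P=1 RW=1 US=1 PS=0]
  L2: frame=0x3D idx=11 entry=0x40007 [P=1 RW=1 US=1 PS=0]
  → PA=0x40ACC  (3 entries read)
#1 VA=0x381F3D4 (r,user):
  L0: frame=0x36 idx=0 entry=0x43007 [P=1 RW=1 US=1 PS=0]
  L1: frame=0x43 idx=28 entry=0x45007 [P=1 RW=1 US=1 PS=0]
  L2: frame=0x45 idx=31 entry=0x47007 [P=1 RW=1 US=1 PS=0]
  → PA=0x473D4  (3 entries read)
#2 VA=0x60080C4D3 (w,user):
  L0: frame=0x36 idx=24 entry=0x4A007 [P=1 RW=1 US=1 PS=0]
  L1: frame=0x4A idx=4 entry=0x4B007 [P=1 RW=1 US=1 PS=0]
  L2: frame=0x4B idx=12 entry=0x4F007 [P=1 RW=1 US=1 PS=0]
  → PA=0x4F4D3  (3 entries read)
#3 VA=0x302E00BD6 (r,user):
  L0: frame=0x36 idx=12 entry=0x50007 [P=1 RW=1 US=1 PS=0]
  L1: frame=0x50 idx=23 entry=0x72006 [P=0 RW=1 US=1 PS=0]
  ✗ PAGE_NOT_PRESENT  [2 reads]
#4 VA=0x640E0676C (r,kernel):
  L0: frame=0x36 idx=25 entry=0x51007 [P=1 RW=1 US=1 PS=0]
  L1: frame=0x51 idx=7 entry=0x53007 [P=1 RW=1 US=1 PS=0]
  L2: frame=0x53 idx=6 entry=0x54007 [P=1 RW=1 US=1 PS=0]
  → PA=0x5476C  (3 entries read)
#5 VA=0x43A15D6E (r,user):
  L0: frame=0x36 idx=1 entry=0x58007 [P=1 RW=1 US=1 PS=0]
  L1: frame=0x58 idx=29 entry=0x5B007 [P=1 RW=1 US=1 PS=0]
  L2: frame=0x5B idx=21 entry=0x5E003 [P=1 RW=1 US=0 PS=0]
  ✗ PROTECTION_VIOLATION  [3 reads]
#6 VA=0x2822018C9 (w,user):
  L0: frame=0x36 idx=10 entry=0x61007 [P=1 RW=1 US=1 PS=0]
  L1: frame=0x61 idx=17 entry=0x63007 [P=1 RW=1 US=1 PS=0]
  L2: frame=0x63 idx=1 entry=0x66007 [P=1 RW=1 US=1 PS=0]
  → PA=0x668C9  (3 entries read)

TLB: [["0x381F", "0x47"], ["0x60080C", "0x4F"], ["0x640E06", "0x54"], ["0x282201", "0x66"]]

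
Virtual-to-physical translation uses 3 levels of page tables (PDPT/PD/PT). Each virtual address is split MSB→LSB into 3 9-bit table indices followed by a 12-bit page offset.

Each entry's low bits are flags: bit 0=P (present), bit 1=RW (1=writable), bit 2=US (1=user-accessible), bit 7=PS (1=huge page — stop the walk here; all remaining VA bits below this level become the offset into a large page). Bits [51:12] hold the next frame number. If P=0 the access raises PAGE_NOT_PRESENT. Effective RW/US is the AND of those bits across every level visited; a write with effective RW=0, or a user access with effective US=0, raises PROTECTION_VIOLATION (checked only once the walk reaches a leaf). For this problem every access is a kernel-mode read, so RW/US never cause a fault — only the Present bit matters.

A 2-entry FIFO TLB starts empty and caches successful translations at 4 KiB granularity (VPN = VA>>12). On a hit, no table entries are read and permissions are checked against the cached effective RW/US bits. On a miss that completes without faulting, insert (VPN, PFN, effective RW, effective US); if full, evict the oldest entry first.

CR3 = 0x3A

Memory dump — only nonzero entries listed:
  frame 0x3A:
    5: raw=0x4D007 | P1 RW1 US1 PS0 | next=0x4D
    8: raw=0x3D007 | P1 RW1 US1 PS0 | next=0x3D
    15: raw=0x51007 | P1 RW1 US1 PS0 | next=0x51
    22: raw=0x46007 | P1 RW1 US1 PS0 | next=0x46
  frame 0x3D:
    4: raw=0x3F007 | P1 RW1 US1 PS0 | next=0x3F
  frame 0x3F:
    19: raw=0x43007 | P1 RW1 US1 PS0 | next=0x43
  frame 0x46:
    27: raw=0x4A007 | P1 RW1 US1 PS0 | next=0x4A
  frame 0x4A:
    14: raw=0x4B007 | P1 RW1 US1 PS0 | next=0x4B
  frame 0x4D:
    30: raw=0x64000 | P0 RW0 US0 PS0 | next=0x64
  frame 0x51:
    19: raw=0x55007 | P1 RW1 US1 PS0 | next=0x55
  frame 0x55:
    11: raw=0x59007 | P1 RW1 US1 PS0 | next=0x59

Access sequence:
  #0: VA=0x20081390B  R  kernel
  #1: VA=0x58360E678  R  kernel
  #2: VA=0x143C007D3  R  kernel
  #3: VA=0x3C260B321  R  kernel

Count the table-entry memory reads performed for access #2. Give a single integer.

Trace:
#0 VA=0x20081390B (r,kernel):
  L0 @0x3A[8] → 0x3D007  P=1,RW=1,US=1,PS=0
  L1 @0x3D[4] → 0x3F007  P=1,RW=1,US=1,PS=0
  L2 @0x3F[19] → 0x43007  P=1,RW=1,US=1,PS=0
  ✓ 0x4390B  — 3 lookups
#1 VA=0x58360E678 (r,kernel):
  L0 @0x3A[22] → 0x46007  P=1,RW=1,US=1,PS=0
  L1 @0x46[27] → 0x4A007  P=1,RW=1,US=1,PS=0
  L2 @0x4A[14] → 0x4B007  P=1,RW=1,US=1,PS=0
  ✓ 0x4B678  — 3 lookups
#2 VA=0x143C007D3 (r,kernel):
  L0 @0x3A[5] → 0x4D007  P=1,RW=1,US=1,PS=0
  L1 @0x4D[30] → 0x64000  P=0,RW=0,US=0,PS=0
  ⇒ fault: PAGE_NOT_PRESENT  — 2 lookups
#3 VA=0x3C260B321 (r,kernel):
  L0 @0x3A[15] → 0x51007  P=1,RW=1,US=1,PS=0
  L1 @0x51[19] → 0x55007  P=1,RW=1,US=1,PS=0
  L2 @0x55[11] → 0x59007  P=1,RW=1,US=1,PS=0
  ✓ 0x59321  — 3 lookups

Entries read for #2: 2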